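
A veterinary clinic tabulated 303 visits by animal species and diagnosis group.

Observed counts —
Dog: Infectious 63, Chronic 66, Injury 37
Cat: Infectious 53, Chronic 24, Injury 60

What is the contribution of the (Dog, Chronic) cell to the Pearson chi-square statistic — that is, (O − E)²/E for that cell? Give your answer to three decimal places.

Row total (Dog) = 166; column total (Chronic) = 90; N = 303.
Expected count E = 166 × 90 / 303 = 49.3069.
Contribution = (O − E)²/E = (66 − 49.3069)² / 49.3069 = 5.652.

5.652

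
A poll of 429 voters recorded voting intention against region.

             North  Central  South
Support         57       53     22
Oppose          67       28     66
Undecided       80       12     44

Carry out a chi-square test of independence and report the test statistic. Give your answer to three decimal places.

51.981

Row totals: 132, 161, 136. Column totals: 204, 93, 132. Grand total N = 429.
Expected counts (row total × column total / N):
  Support, North: 132×204/429 = 62.7692
  Support, Central: 132×93/429 = 28.6154
  Support, South: 132×132/429 = 40.6154
  Oppose, North: 161×204/429 = 76.5594
  Oppose, Central: 161×93/429 = 34.9021
  Oppose, South: 161×132/429 = 49.5385
  Undecided, North: 136×204/429 = 64.6713
  Undecided, Central: 136×93/429 = 29.4825
  Undecided, South: 136×132/429 = 41.8462
Contributions (O − E)²/E:
  (57 − 62.7692)²/62.7692 = 0.5303
  (53 − 28.6154)²/28.6154 = 20.7793
  (22 − 40.6154)²/40.6154 = 8.5321
  (67 − 76.5594)²/76.5594 = 1.1936
  (28 − 34.9021)²/34.9021 = 1.3649
  (66 − 49.5385)²/49.5385 = 5.4701
  (80 − 64.6713)²/64.6713 = 3.6333
  (12 − 29.4825)²/29.4825 = 10.3668
  (44 − 41.8462)²/41.8462 = 0.1109
χ² = 0.5303 + 20.7793 + 8.5321 + 1.1936 + 1.3649 + 5.4701 + 3.6333 + 10.3668 + 0.1109 = 51.981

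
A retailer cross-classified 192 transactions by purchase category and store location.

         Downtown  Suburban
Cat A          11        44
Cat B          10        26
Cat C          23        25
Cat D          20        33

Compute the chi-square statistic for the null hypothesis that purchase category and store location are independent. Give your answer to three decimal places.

Row totals: 55, 36, 48, 53. Column totals: 64, 128. Grand total N = 192.
Expected counts (row total × column total / N):
  Cat A, Downtown: 55×64/192 = 18.3333
  Cat A, Suburban: 55×128/192 = 36.6667
  Cat B, Downtown: 36×64/192 = 12.0000
  Cat B, Suburban: 36×128/192 = 24.0000
  Cat C, Downtown: 48×64/192 = 16.0000
  Cat C, Suburban: 48×128/192 = 32.0000
  Cat D, Downtown: 53×64/192 = 17.6667
  Cat D, Suburban: 53×128/192 = 35.3333
Contributions (O − E)²/E:
  (11 − 18.3333)²/18.3333 = 2.9333
  (44 − 36.6667)²/36.6667 = 1.4667
  (10 − 12.0000)²/12.0000 = 0.3333
  (26 − 24.0000)²/24.0000 = 0.1667
  (23 − 16.0000)²/16.0000 = 3.0625
  (25 − 32.0000)²/32.0000 = 1.5313
  (20 − 17.6667)²/17.6667 = 0.3082
  (33 − 35.3333)²/35.3333 = 0.1541
χ² = 2.9333 + 1.4667 + 0.3333 + 0.1667 + 3.0625 + 1.5313 + 0.3082 + 0.1541 = 9.956

9.956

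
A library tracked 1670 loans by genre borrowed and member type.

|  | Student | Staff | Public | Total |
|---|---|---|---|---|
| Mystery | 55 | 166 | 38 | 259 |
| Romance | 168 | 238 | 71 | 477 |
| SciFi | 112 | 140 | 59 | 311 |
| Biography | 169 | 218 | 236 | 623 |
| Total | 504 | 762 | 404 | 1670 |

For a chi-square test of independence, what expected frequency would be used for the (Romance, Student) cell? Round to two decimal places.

143.96

Row total (Romance) = 477; column total (Student) = 504; grand total N = 1670.
Expected count = (row total × column total) / N = 477 × 504 / 1670 = 143.96.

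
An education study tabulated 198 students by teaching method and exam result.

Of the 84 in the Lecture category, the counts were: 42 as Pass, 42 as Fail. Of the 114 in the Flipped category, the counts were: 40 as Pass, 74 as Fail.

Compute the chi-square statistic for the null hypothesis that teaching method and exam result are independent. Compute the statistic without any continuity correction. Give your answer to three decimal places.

4.433

Row totals: 84, 114. Column totals: 82, 116. Grand total N = 198.
Expected counts (row total × column total / N):
  Lecture, Pass: 84×82/198 = 34.7879
  Lecture, Fail: 84×116/198 = 49.2121
  Flipped, Pass: 114×82/198 = 47.2121
  Flipped, Fail: 114×116/198 = 66.7879
Contributions (O − E)²/E:
  (42 − 34.7879)²/34.7879 = 1.4952
  (42 − 49.2121)²/49.2121 = 1.0569
  (40 − 47.2121)²/47.2121 = 1.1017
  (74 − 66.7879)²/66.7879 = 0.7788
χ² = 1.4952 + 1.0569 + 1.1017 + 0.7788 = 4.433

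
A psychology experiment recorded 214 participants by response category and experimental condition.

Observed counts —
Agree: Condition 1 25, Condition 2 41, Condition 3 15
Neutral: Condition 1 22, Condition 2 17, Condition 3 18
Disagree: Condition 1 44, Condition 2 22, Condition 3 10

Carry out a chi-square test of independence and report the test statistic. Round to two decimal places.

18.79

Row totals: 81, 57, 76. Column totals: 91, 80, 43. Grand total N = 214.
Expected counts (row total × column total / N):
  Agree, Condition 1: 81×91/214 = 34.4439
  Agree, Condition 2: 81×80/214 = 30.2804
  Agree, Condition 3: 81×43/214 = 16.2757
  Neutral, Condition 1: 57×91/214 = 24.2383
  Neutral, Condition 2: 57×80/214 = 21.3084
  Neutral, Condition 3: 57×43/214 = 11.4533
  Disagree, Condition 1: 76×91/214 = 32.3178
  Disagree, Condition 2: 76×80/214 = 28.4112
  Disagree, Condition 3: 76×43/214 = 15.2710
Contributions (O − E)²/E:
  (25 − 34.4439)²/34.4439 = 2.5893
  (41 − 30.2804)²/30.2804 = 3.7949
  (15 − 16.2757)²/16.2757 = 0.1000
  (22 − 24.2383)²/24.2383 = 0.2067
  (17 − 21.3084)²/21.3084 = 0.8711
  (18 − 11.4533)²/11.4533 = 3.7421
  (44 − 32.3178)²/32.3178 = 4.2229
  (22 − 28.4112)²/28.4112 = 1.4467
  (10 − 15.2710)²/15.2710 = 1.8194
χ² = 2.5893 + 3.7949 + 0.1000 + 0.2067 + 0.8711 + 3.7421 + 4.2229 + 1.4467 + 1.8194 = 18.79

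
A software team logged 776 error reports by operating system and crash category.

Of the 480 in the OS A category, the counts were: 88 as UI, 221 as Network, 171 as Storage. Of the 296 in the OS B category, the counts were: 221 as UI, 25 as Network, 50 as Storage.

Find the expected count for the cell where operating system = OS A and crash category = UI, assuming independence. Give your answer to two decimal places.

191.13

Row total (OS A) = 480; column total (UI) = 309; grand total N = 776.
Expected count = (row total × column total) / N = 480 × 309 / 776 = 191.13.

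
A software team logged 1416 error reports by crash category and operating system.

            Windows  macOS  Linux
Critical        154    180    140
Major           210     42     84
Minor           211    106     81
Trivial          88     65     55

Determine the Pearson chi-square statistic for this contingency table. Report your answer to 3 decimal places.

Row totals: 474, 336, 398, 208. Column totals: 663, 393, 360. Grand total N = 1416.
Expected counts (row total × column total / N):
  Critical, Windows: 474×663/1416 = 221.93644
  Critical, macOS: 474×393/1416 = 131.55508
  Critical, Linux: 474×360/1416 = 120.50847
  Major, Windows: 336×663/1416 = 157.32203
  Major, macOS: 336×393/1416 = 93.25424
  Major, Linux: 336×360/1416 = 85.42373
  Minor, Windows: 398×663/1416 = 186.35169
  Minor, macOS: 398×393/1416 = 110.46186
  Minor, Linux: 398×360/1416 = 101.18644
  Trivial, Windows: 208×663/1416 = 97.38983
  Trivial, macOS: 208×393/1416 = 57.72881
  Trivial, Linux: 208×360/1416 = 52.88136
Contributions (O − E)²/E:
  (154 − 221.93644)²/221.93644 = 20.7959
  (180 − 131.55508)²/131.55508 = 17.8398
  (140 − 120.50847)²/120.50847 = 3.1526
  (210 − 157.32203)²/157.32203 = 17.6388
  (42 − 93.25424)²/93.25424 = 28.1703
  (84 − 85.42373)²/85.42373 = 0.0237
  (211 − 186.35169)²/186.35169 = 3.2602
  (106 − 110.46186)²/110.46186 = 0.1802
  (81 − 101.18644)²/101.18644 = 4.0271
  (88 − 97.38983)²/97.38983 = 0.9053
  (65 − 57.72881)²/57.72881 = 0.9158
  (55 − 52.88136)²/52.88136 = 0.0849
χ² = 20.7959 + 17.8398 + 3.1526 + 17.6388 + 28.1703 + 0.0237 + 3.2602 + 0.1802 + 4.0271 + 0.9053 + 0.9158 + 0.0849 = 96.995

96.995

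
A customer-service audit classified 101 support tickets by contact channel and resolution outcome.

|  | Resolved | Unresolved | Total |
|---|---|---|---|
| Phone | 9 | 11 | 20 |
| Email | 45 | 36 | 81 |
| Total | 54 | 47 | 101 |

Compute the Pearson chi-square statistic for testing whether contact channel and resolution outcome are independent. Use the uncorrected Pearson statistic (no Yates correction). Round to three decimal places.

Grand total N = 101.
Expected counts (row total × column total / N):
  Phone, Resolved: 20×54/101 = 10.6931
  Phone, Unresolved: 20×47/101 = 9.3069
  Email, Resolved: 81×54/101 = 43.3069
  Email, Unresolved: 81×47/101 = 37.6931
Contributions (O − E)²/E:
  (9 − 10.6931)²/10.6931 = 0.2681
  (11 − 9.3069)²/9.3069 = 0.3080
  (45 − 43.3069)²/43.3069 = 0.0662
  (36 − 37.6931)²/37.6931 = 0.0761
χ² = 0.2681 + 0.3080 + 0.0662 + 0.0761 = 0.718

0.718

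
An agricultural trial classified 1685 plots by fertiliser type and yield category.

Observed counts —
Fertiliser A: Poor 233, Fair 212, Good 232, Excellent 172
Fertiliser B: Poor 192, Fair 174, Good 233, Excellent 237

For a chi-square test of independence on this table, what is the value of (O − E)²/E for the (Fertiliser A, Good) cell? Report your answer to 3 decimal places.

Row total (Fertiliser A) = 849; column total (Good) = 465; N = 1685.
Expected count E = 849 × 465 / 1685 = 234.2938.
Contribution = (O − E)²/E = (232 − 234.2938)² / 234.2938 = 0.022.

0.022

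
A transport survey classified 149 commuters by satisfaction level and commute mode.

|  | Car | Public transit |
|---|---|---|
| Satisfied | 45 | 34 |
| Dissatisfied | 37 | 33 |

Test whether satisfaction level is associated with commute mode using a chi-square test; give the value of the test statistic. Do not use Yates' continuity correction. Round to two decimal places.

Row totals: 79, 70. Column totals: 82, 67. Grand total N = 149.
Expected counts (row total × column total / N):
  Satisfied, Car: 79×82/149 = 43.477
  Satisfied, Public transit: 79×67/149 = 35.523
  Dissatisfied, Car: 70×82/149 = 38.523
  Dissatisfied, Public transit: 70×67/149 = 31.477
Contributions (O − E)²/E:
  (45 − 43.477)²/43.477 = 0.0534
  (34 − 35.523)²/35.523 = 0.0653
  (37 − 38.523)²/38.523 = 0.0602
  (33 − 31.477)²/31.477 = 0.0737
χ² = 0.0534 + 0.0653 + 0.0602 + 0.0737 = 0.25

0.25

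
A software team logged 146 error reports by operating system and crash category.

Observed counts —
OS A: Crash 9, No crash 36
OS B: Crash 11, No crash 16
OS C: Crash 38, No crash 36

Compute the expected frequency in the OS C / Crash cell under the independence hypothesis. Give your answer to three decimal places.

29.397

Row total (OS C) = 74; column total (Crash) = 58; grand total N = 146.
Expected count = (row total × column total) / N = 74 × 58 / 146 = 29.397.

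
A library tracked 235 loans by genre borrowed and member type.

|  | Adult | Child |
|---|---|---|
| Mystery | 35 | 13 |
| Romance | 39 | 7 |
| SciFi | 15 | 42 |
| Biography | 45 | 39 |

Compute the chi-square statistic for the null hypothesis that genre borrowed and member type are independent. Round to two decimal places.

Row totals: 48, 46, 57, 84. Column totals: 134, 101. Grand total N = 235.
Expected counts (row total × column total / N):
  Mystery, Adult: 48×134/235 = 27.370
  Mystery, Child: 48×101/235 = 20.630
  Romance, Adult: 46×134/235 = 26.230
  Romance, Child: 46×101/235 = 19.770
  SciFi, Adult: 57×134/235 = 32.502
  SciFi, Child: 57×101/235 = 24.498
  Biography, Adult: 84×134/235 = 47.898
  Biography, Child: 84×101/235 = 36.102
Contributions (O − E)²/E:
  (35 − 27.370)²/27.370 = 2.1270
  (13 − 20.630)²/20.630 = 2.8220
  (39 − 26.230)²/26.230 = 6.2170
  (7 − 19.770)²/19.770 = 8.2485
  (15 − 32.502)²/32.502 = 9.4247
  (42 − 24.498)²/24.498 = 12.5039
  (45 − 47.898)²/47.898 = 0.1753
  (39 − 36.102)²/36.102 = 0.2326
χ² = 2.1270 + 2.8220 + 6.2170 + 8.2485 + 9.4247 + 12.5039 + 0.1753 + 0.2326 = 41.75

41.75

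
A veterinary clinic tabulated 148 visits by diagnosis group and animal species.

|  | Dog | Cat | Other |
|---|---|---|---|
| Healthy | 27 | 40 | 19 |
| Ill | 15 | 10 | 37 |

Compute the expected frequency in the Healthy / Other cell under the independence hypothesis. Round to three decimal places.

Row total (Healthy) = 86; column total (Other) = 56; grand total N = 148.
Expected count = (row total × column total) / N = 86 × 56 / 148 = 32.541.

32.541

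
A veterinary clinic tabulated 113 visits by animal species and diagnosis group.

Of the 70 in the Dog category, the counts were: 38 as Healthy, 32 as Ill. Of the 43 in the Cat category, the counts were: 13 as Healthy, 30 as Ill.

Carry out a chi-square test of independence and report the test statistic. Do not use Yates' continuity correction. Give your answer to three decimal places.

6.223

Row totals: 70, 43. Column totals: 51, 62. Grand total N = 113.
Expected counts (row total × column total / N):
  Dog, Healthy: 70×51/113 = 31.59292
  Dog, Ill: 70×62/113 = 38.40708
  Cat, Healthy: 43×51/113 = 19.40708
  Cat, Ill: 43×62/113 = 23.59292
Contributions (O − E)²/E:
  (38 − 31.59292)²/31.59292 = 1.2994
  (32 − 38.40708)²/38.40708 = 1.0688
  (13 − 19.40708)²/19.40708 = 2.1152
  (30 − 23.59292)²/23.59292 = 1.7400
χ² = 1.2994 + 1.0688 + 2.1152 + 1.7400 = 6.223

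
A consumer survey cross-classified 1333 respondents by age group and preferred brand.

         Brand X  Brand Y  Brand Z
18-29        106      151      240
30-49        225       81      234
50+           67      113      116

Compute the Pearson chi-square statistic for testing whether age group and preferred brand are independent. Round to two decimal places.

Row totals: 497, 540, 296. Column totals: 398, 345, 590. Grand total N = 1333.
Expected counts (row total × column total / N):
  18-29, Brand X: 497×398/1333 = 148.392
  18-29, Brand Y: 497×345/1333 = 128.631
  18-29, Brand Z: 497×590/1333 = 219.977
  30-49, Brand X: 540×398/1333 = 161.230
  30-49, Brand Y: 540×345/1333 = 139.760
  30-49, Brand Z: 540×590/1333 = 239.010
  50+, Brand X: 296×398/1333 = 88.378
  50+, Brand Y: 296×345/1333 = 76.609
  50+, Brand Z: 296×590/1333 = 131.013
Contributions (O − E)²/E:
  (106 − 148.392)²/148.392 = 12.1104
  (151 − 128.631)²/128.631 = 3.8900
  (240 − 219.977)²/219.977 = 1.8226
  (225 − 161.230)²/161.230 = 25.2224
  (81 − 139.760)²/139.760 = 24.7048
  (234 − 239.010)²/239.010 = 0.1050
  (67 − 88.378)²/88.378 = 5.1712
  (113 − 76.609)²/76.609 = 17.2865
  (116 − 131.013)²/131.013 = 1.7204
χ² = 12.1104 + 3.8900 + 1.8226 + 25.2224 + 24.7048 + 0.1050 + 5.1712 + 17.2865 + 1.7204 = 92.03

92.03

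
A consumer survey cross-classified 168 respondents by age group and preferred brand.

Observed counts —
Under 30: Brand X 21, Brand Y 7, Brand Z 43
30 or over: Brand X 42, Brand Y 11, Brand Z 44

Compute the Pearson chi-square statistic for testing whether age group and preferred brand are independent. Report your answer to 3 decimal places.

3.972

Row totals: 71, 97. Column totals: 63, 18, 87. Grand total N = 168.
Expected counts (row total × column total / N):
  Under 30, Brand X: 71×63/168 = 26.6250
  Under 30, Brand Y: 71×18/168 = 7.6071
  Under 30, Brand Z: 71×87/168 = 36.7679
  30 or over, Brand X: 97×63/168 = 36.3750
  30 or over, Brand Y: 97×18/168 = 10.3929
  30 or over, Brand Z: 97×87/168 = 50.2321
Contributions (O − E)²/E:
  (21 − 26.6250)²/26.6250 = 1.1884
  (7 − 7.6071)²/7.6071 = 0.0485
  (43 − 36.7679)²/36.7679 = 1.0563
  (42 − 36.3750)²/36.3750 = 0.8698
  (11 − 10.3929)²/10.3929 = 0.0355
  (44 − 50.2321)²/50.2321 = 0.7732
χ² = 1.1884 + 0.0485 + 1.0563 + 0.8698 + 0.0355 + 0.7732 = 3.972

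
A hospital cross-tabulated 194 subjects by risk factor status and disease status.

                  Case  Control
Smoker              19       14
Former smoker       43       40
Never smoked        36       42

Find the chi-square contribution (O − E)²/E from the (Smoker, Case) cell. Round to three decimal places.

0.326

Row total (Smoker) = 33; column total (Case) = 98; N = 194.
Expected count E = 33 × 98 / 194 = 16.6701.
Contribution = (O − E)²/E = (19 − 16.6701)² / 16.6701 = 0.326.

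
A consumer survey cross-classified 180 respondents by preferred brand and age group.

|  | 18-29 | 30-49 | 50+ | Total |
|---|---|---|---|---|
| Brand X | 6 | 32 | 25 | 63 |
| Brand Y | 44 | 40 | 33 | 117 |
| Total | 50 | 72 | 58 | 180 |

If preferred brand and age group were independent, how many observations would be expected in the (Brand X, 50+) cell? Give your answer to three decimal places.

20.300

Row total (Brand X) = 63; column total (50+) = 58; grand total N = 180.
Expected count = (row total × column total) / N = 63 × 58 / 180 = 20.300.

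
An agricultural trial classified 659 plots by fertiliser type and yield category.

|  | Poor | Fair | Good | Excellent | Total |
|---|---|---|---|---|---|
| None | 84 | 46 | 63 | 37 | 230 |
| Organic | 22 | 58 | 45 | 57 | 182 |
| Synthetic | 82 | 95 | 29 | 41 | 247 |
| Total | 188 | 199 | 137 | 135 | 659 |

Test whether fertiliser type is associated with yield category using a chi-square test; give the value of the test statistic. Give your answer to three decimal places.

68.284

Grand total N = 659.
Expected counts (row total × column total / N):
  None, Poor: 230×188/659 = 65.61457
  None, Fair: 230×199/659 = 69.45372
  None, Good: 230×137/659 = 47.81487
  None, Excellent: 230×135/659 = 47.11684
  Organic, Poor: 182×188/659 = 51.92109
  Organic, Fair: 182×199/659 = 54.95903
  Organic, Good: 182×137/659 = 37.83612
  Organic, Excellent: 182×135/659 = 37.28376
  Synthetic, Poor: 247×188/659 = 70.46434
  Synthetic, Fair: 247×199/659 = 74.58725
  Synthetic, Good: 247×137/659 = 51.34901
  Synthetic, Excellent: 247×135/659 = 50.59939
Contributions (O − E)²/E:
  (84 − 65.61457)²/65.61457 = 5.1517
  (46 − 69.45372)²/69.45372 = 7.9201
  (63 − 47.81487)²/47.81487 = 4.8225
  (37 − 47.11684)²/47.11684 = 2.1723
  (22 − 51.92109)²/51.92109 = 17.2429
  (58 − 54.95903)²/54.95903 = 0.1683
  (45 − 37.83612)²/37.83612 = 1.3564
  (57 − 37.28376)²/37.28376 = 10.4263
  (82 − 70.46434)²/70.46434 = 1.8885
  (95 − 74.58725)²/74.58725 = 5.5865
  (29 − 51.34901)²/51.34901 = 9.7271
  (41 − 50.59939)²/50.59939 = 1.8211
χ² = 5.1517 + 7.9201 + 4.8225 + 2.1723 + 17.2429 + 0.1683 + 1.3564 + 10.4263 + 1.8885 + 5.5865 + 9.7271 + 1.8211 = 68.284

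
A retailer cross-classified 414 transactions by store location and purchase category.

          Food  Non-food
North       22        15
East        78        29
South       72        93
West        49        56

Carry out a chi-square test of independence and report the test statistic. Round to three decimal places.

25.124

Row totals: 37, 107, 165, 105. Column totals: 221, 193. Grand total N = 414.
Expected counts (row total × column total / N):
  North, Food: 37×221/414 = 19.7512
  North, Non-food: 37×193/414 = 17.2488
  East, Food: 107×221/414 = 57.1184
  East, Non-food: 107×193/414 = 49.8816
  South, Food: 165×221/414 = 88.0797
  South, Non-food: 165×193/414 = 76.9203
  West, Food: 105×221/414 = 56.0507
  West, Non-food: 105×193/414 = 48.9493
Contributions (O − E)²/E:
  (22 − 19.7512)²/19.7512 = 0.2560
  (15 − 17.2488)²/17.2488 = 0.2932
  (78 − 57.1184)²/57.1184 = 7.6340
  (29 − 49.8816)²/49.8816 = 8.7415
  (72 − 88.0797)²/88.0797 = 2.9355
  (93 − 76.9203)²/76.9203 = 3.3614
  (49 − 56.0507)²/56.0507 = 0.8869
  (56 − 48.9493)²/48.9493 = 1.0156
χ² = 0.2560 + 0.2932 + 7.6340 + 8.7415 + 2.9355 + 3.3614 + 0.8869 + 1.0156 = 25.124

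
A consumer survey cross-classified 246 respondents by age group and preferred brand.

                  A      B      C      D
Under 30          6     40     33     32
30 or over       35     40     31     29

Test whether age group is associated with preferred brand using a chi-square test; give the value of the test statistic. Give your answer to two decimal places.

18.56

Row totals: 111, 135. Column totals: 41, 80, 64, 61. Grand total N = 246.
Expected counts (row total × column total / N):
  Under 30, A: 111×41/246 = 18.500
  Under 30, B: 111×80/246 = 36.098
  Under 30, C: 111×64/246 = 28.878
  Under 30, D: 111×61/246 = 27.524
  30 or over, A: 135×41/246 = 22.500
  30 or over, B: 135×80/246 = 43.902
  30 or over, C: 135×64/246 = 35.122
  30 or over, D: 135×61/246 = 33.476
Contributions (O − E)²/E:
  (6 − 18.500)²/18.500 = 8.4459
  (40 − 36.098)²/36.098 = 0.4218
  (33 − 28.878)²/28.878 = 0.5884
  (32 − 27.524)²/27.524 = 0.7279
  (35 − 22.500)²/22.500 = 6.9444
  (40 − 43.902)²/43.902 = 0.3468
  (31 − 35.122)²/35.122 = 0.4838
  (29 − 33.476)²/33.476 = 0.5985
χ² = 8.4459 + 0.4218 + 0.5884 + 0.7279 + 6.9444 + 0.3468 + 0.4838 + 0.5985 = 18.56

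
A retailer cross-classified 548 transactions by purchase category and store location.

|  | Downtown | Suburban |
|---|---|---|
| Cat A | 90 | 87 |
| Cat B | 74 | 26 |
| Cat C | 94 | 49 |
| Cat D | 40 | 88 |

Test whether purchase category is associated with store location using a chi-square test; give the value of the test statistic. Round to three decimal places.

51.442

Row totals: 177, 100, 143, 128. Column totals: 298, 250. Grand total N = 548.
Expected counts (row total × column total / N):
  Cat A, Downtown: 177×298/548 = 96.2518
  Cat A, Suburban: 177×250/548 = 80.7482
  Cat B, Downtown: 100×298/548 = 54.3796
  Cat B, Suburban: 100×250/548 = 45.6204
  Cat C, Downtown: 143×298/548 = 77.7628
  Cat C, Suburban: 143×250/548 = 65.2372
  Cat D, Downtown: 128×298/548 = 69.6058
  Cat D, Suburban: 128×250/548 = 58.3942
Contributions (O − E)²/E:
  (90 − 96.2518)²/96.2518 = 0.4061
  (87 − 80.7482)²/80.7482 = 0.4840
  (74 − 54.3796)²/54.3796 = 7.0791
  (26 − 45.6204)²/45.6204 = 8.4383
  (94 − 77.7628)²/77.7628 = 3.3904
  (49 − 65.2372)²/65.2372 = 4.0414
  (40 − 69.6058)²/69.6058 = 12.5924
  (88 − 58.3942)²/58.3942 = 15.0101
χ² = 0.4061 + 0.4840 + 7.0791 + 8.4383 + 3.3904 + 4.0414 + 12.5924 + 15.0101 = 51.442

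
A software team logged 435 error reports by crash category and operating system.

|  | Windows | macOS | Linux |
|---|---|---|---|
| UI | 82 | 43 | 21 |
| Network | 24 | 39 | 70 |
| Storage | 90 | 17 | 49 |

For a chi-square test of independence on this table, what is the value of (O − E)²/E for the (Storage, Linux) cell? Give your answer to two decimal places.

0.03

Row total (Storage) = 156; column total (Linux) = 140; N = 435.
Expected count E = 156 × 140 / 435 = 50.207.
Contribution = (O − E)²/E = (49 − 50.207)² / 50.207 = 0.03.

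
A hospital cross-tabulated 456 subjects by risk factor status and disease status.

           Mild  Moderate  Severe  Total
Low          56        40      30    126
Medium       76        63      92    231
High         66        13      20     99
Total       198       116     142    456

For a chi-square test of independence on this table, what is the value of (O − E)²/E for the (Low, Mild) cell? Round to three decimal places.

0.030

Row total (Low) = 126; column total (Mild) = 198; N = 456.
Expected count E = 126 × 198 / 456 = 54.7105.
Contribution = (O − E)²/E = (56 − 54.7105)² / 54.7105 = 0.030.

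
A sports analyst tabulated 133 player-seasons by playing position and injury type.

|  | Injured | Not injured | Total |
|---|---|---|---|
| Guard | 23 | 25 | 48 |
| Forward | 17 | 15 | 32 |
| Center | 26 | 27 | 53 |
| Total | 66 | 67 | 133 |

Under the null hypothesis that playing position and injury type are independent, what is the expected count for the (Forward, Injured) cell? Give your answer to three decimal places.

Row total (Forward) = 32; column total (Injured) = 66; grand total N = 133.
Expected count = (row total × column total) / N = 32 × 66 / 133 = 15.880.

15.880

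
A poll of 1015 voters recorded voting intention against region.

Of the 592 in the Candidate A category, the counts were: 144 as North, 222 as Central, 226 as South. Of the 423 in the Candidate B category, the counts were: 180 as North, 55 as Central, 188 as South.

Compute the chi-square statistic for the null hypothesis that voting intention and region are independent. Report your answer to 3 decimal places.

Row totals: 592, 423. Column totals: 324, 277, 414. Grand total N = 1015.
Expected counts (row total × column total / N):
  Candidate A, North: 592×324/1015 = 188.9734
  Candidate A, Central: 592×277/1015 = 161.5606
  Candidate A, South: 592×414/1015 = 241.4660
  Candidate B, North: 423×324/1015 = 135.0266
  Candidate B, Central: 423×277/1015 = 115.4394
  Candidate B, South: 423×414/1015 = 172.5340
Contributions (O − E)²/E:
  (144 − 188.9734)²/188.9734 = 10.7031
  (222 − 161.5606)²/161.5606 = 22.6102
  (226 − 241.4660)²/241.4660 = 0.9906
  (180 − 135.0266)²/135.0266 = 14.9793
  (55 − 115.4394)²/115.4394 = 31.6436
  (188 − 172.5340)²/172.5340 = 1.3864
χ² = 10.7031 + 22.6102 + 0.9906 + 14.9793 + 31.6436 + 1.3864 = 82.313

82.313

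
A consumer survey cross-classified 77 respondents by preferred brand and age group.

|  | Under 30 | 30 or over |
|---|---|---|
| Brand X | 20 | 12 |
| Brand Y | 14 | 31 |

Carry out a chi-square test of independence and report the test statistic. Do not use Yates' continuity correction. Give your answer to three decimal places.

Row totals: 32, 45. Column totals: 34, 43. Grand total N = 77.
Expected counts (row total × column total / N):
  Brand X, Under 30: 32×34/77 = 14.1299
  Brand X, 30 or over: 32×43/77 = 17.8701
  Brand Y, Under 30: 45×34/77 = 19.8701
  Brand Y, 30 or over: 45×43/77 = 25.1299
Contributions (O − E)²/E:
  (20 − 14.1299)²/14.1299 = 2.4387
  (12 − 17.8701)²/17.8701 = 1.9283
  (14 − 19.8701)²/19.8701 = 1.7342
  (31 − 25.1299)²/25.1299 = 1.3712
χ² = 2.4387 + 1.9283 + 1.7342 + 1.3712 = 7.472

7.472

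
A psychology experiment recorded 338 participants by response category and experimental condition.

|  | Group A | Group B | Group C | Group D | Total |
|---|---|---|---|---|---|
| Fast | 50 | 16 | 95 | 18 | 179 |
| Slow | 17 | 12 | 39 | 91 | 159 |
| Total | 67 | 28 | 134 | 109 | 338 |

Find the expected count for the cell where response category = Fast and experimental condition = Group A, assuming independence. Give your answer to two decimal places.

35.48

Row total (Fast) = 179; column total (Group A) = 67; grand total N = 338.
Expected count = (row total × column total) / N = 179 × 67 / 338 = 35.48.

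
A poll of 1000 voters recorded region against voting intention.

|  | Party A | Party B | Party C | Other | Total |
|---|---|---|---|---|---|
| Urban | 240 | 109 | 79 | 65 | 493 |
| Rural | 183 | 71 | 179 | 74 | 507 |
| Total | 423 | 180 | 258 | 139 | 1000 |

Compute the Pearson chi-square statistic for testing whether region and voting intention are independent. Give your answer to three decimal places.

54.860

Grand total N = 1000.
Expected counts (row total × column total / N):
  Urban, Party A: 493×423/1000 = 208.5390
  Urban, Party B: 493×180/1000 = 88.7400
  Urban, Party C: 493×258/1000 = 127.1940
  Urban, Other: 493×139/1000 = 68.5270
  Rural, Party A: 507×423/1000 = 214.4610
  Rural, Party B: 507×180/1000 = 91.2600
  Rural, Party C: 507×258/1000 = 130.8060
  Rural, Other: 507×139/1000 = 70.4730
Contributions (O − E)²/E:
  (240 − 208.5390)²/208.5390 = 4.7463
  (109 − 88.7400)²/88.7400 = 4.6255
  (79 − 127.1940)²/127.1940 = 18.2608
  (65 − 68.5270)²/68.5270 = 0.1815
  (183 − 214.4610)²/214.4610 = 4.6153
  (71 − 91.2600)²/91.2600 = 4.4978
  (179 − 130.8060)²/130.8060 = 17.7565
  (74 − 70.4730)²/70.4730 = 0.1765
χ² = 4.7463 + 4.6255 + 18.2608 + 0.1815 + 4.6153 + 4.4978 + 17.7565 + 0.1765 = 54.860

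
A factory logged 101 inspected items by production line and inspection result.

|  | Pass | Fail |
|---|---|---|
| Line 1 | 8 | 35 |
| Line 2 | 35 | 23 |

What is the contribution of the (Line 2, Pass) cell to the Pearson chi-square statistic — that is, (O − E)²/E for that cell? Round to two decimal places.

Row total (Line 2) = 58; column total (Pass) = 43; N = 101.
Expected count E = 58 × 43 / 101 = 24.693.
Contribution = (O − E)²/E = (35 − 24.693)² / 24.693 = 4.30.

4.30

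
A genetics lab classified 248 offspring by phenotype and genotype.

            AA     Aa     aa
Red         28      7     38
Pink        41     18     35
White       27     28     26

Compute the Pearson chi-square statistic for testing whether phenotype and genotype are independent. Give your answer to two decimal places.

16.86

Row totals: 73, 94, 81. Column totals: 96, 53, 99. Grand total N = 248.
Expected counts (row total × column total / N):
  Red, AA: 73×96/248 = 28.258
  Red, Aa: 73×53/248 = 15.601
  Red, aa: 73×99/248 = 29.141
  Pink, AA: 94×96/248 = 36.387
  Pink, Aa: 94×53/248 = 20.089
  Pink, aa: 94×99/248 = 37.524
  White, AA: 81×96/248 = 31.355
  White, Aa: 81×53/248 = 17.310
  White, aa: 81×99/248 = 32.335
Contributions (O − E)²/E:
  (28 − 28.258)²/28.258 = 0.0024
  (7 − 15.601)²/15.601 = 4.7418
  (38 − 29.141)²/29.141 = 2.6932
  (41 − 36.387)²/36.387 = 0.5848
  (18 − 20.089)²/20.089 = 0.2172
  (35 − 37.524)²/37.524 = 0.1698
  (27 − 31.355)²/31.355 = 0.6049
  (28 − 17.310)²/17.310 = 6.6017
  (26 − 32.335)²/32.335 = 1.2411
χ² = 0.0024 + 4.7418 + 2.6932 + 0.5848 + 0.2172 + 0.1698 + 0.6049 + 6.6017 + 1.2411 = 16.86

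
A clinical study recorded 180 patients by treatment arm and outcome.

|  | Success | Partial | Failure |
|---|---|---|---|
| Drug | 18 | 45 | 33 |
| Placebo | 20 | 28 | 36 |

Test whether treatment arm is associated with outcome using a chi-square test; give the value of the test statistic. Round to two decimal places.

3.41

Row totals: 96, 84. Column totals: 38, 73, 69. Grand total N = 180.
Expected counts (row total × column total / N):
  Drug, Success: 96×38/180 = 20.267
  Drug, Partial: 96×73/180 = 38.933
  Drug, Failure: 96×69/180 = 36.800
  Placebo, Success: 84×38/180 = 17.733
  Placebo, Partial: 84×73/180 = 34.067
  Placebo, Failure: 84×69/180 = 32.200
Contributions (O − E)²/E:
  (18 − 20.267)²/20.267 = 0.2536
  (45 − 38.933)²/38.933 = 0.9454
  (33 − 36.800)²/36.800 = 0.3924
  (20 − 17.733)²/17.733 = 0.2898
  (28 − 34.067)²/34.067 = 1.0805
  (36 − 32.200)²/32.200 = 0.4484
χ² = 0.2536 + 0.9454 + 0.3924 + 0.2898 + 1.0805 + 0.4484 = 3.41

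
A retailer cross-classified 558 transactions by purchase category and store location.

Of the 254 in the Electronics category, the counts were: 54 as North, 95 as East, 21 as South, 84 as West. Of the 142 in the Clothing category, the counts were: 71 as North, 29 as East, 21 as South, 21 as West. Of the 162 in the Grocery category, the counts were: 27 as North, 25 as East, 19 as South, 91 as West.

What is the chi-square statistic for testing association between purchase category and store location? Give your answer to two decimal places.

98.81

Row totals: 254, 142, 162. Column totals: 152, 149, 61, 196. Grand total N = 558.
Expected counts (row total × column total / N):
  Electronics, North: 254×152/558 = 69.190
  Electronics, East: 254×149/558 = 67.824
  Electronics, South: 254×61/558 = 27.767
  Electronics, West: 254×196/558 = 89.219
  Clothing, North: 142×152/558 = 38.681
  Clothing, East: 142×149/558 = 37.918
  Clothing, South: 142×61/558 = 15.523
  Clothing, West: 142×196/558 = 49.878
  Grocery, North: 162×152/558 = 44.129
  Grocery, East: 162×149/558 = 43.258
  Grocery, South: 162×61/558 = 17.710
  Grocery, West: 162×196/558 = 56.903
Contributions (O − E)²/E:
  (54 − 69.190)²/69.190 = 3.3348
  (95 − 67.824)²/67.824 = 10.8890
  (21 − 27.767)²/27.767 = 1.6492
  (84 − 89.219)²/89.219 = 0.3053
  (71 − 38.681)²/38.681 = 27.0034
  (29 − 37.918)²/37.918 = 2.0974
  (21 − 15.523)²/15.523 = 1.9325
  (21 − 49.878)²/49.878 = 16.7196
  (27 − 44.129)²/44.129 = 6.6487
  (25 − 43.258)²/43.258 = 7.7062
  (19 − 17.710)²/17.710 = 0.0940
  (91 − 56.903)²/56.903 = 20.4314
χ² = 3.3348 + 10.8890 + 1.6492 + 0.3053 + 27.0034 + 2.0974 + 1.9325 + 16.7196 + 6.6487 + 7.7062 + 0.0940 + 20.4314 = 98.81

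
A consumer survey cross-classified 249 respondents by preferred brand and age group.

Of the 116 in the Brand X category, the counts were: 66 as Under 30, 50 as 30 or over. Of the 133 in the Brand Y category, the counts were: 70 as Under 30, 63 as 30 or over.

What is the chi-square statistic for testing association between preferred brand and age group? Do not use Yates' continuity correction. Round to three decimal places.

0.455

Row totals: 116, 133. Column totals: 136, 113. Grand total N = 249.
Expected counts (row total × column total / N):
  Brand X, Under 30: 116×136/249 = 63.3574
  Brand X, 30 or over: 116×113/249 = 52.6426
  Brand Y, Under 30: 133×136/249 = 72.6426
  Brand Y, 30 or over: 133×113/249 = 60.3574
Contributions (O − E)²/E:
  (66 − 63.3574)²/63.3574 = 0.1102
  (50 − 52.6426)²/52.6426 = 0.1327
  (70 − 72.6426)²/72.6426 = 0.0961
  (63 − 60.3574)²/60.3574 = 0.1157
χ² = 0.1102 + 0.1327 + 0.0961 + 0.1157 = 0.455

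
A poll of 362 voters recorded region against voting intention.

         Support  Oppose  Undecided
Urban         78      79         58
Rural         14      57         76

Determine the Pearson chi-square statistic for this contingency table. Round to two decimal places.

39.10

Row totals: 215, 147. Column totals: 92, 136, 134. Grand total N = 362.
Expected counts (row total × column total / N):
  Urban, Support: 215×92/362 = 54.6409
  Urban, Oppose: 215×136/362 = 80.7735
  Urban, Undecided: 215×134/362 = 79.5856
  Rural, Support: 147×92/362 = 37.3591
  Rural, Oppose: 147×136/362 = 55.2265
  Rural, Undecided: 147×134/362 = 54.4144
Contributions (O − E)²/E:
  (78 − 54.6409)²/54.6409 = 9.9861
  (79 − 80.7735)²/80.7735 = 0.0389
  (58 − 79.5856)²/79.5856 = 5.8546
  (14 − 37.3591)²/37.3591 = 14.6055
  (57 − 55.2265)²/55.2265 = 0.0570
  (76 − 54.4144)²/54.4144 = 8.5628
χ² = 9.9861 + 0.0389 + 5.8546 + 14.6055 + 0.0570 + 8.5628 = 39.10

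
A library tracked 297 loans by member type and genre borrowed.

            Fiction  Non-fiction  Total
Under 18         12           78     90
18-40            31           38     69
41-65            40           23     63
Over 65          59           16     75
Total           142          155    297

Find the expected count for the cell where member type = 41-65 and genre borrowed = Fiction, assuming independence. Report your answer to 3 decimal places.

30.121

Row total (41-65) = 63; column total (Fiction) = 142; grand total N = 297.
Expected count = (row total × column total) / N = 63 × 142 / 297 = 30.121.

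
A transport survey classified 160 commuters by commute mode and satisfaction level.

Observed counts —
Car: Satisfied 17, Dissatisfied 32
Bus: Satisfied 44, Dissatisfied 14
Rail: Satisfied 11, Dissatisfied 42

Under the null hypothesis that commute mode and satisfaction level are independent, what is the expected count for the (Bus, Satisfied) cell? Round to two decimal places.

26.10

Row total (Bus) = 58; column total (Satisfied) = 72; grand total N = 160.
Expected count = (row total × column total) / N = 58 × 72 / 160 = 26.10.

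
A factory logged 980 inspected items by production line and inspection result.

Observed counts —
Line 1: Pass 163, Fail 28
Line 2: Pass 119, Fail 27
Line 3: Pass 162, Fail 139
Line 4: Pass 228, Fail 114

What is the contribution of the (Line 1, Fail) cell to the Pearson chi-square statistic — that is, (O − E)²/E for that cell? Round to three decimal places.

Row total (Line 1) = 191; column total (Fail) = 308; N = 980.
Expected count E = 191 × 308 / 980 = 60.0286.
Contribution = (O − E)²/E = (28 − 60.0286)² / 60.0286 = 17.089.

17.089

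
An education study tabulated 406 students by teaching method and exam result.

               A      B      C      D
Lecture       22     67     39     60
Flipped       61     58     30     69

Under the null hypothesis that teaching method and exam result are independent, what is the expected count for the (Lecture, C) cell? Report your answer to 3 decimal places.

31.951

Row total (Lecture) = 188; column total (C) = 69; grand total N = 406.
Expected count = (row total × column total) / N = 188 × 69 / 406 = 31.951.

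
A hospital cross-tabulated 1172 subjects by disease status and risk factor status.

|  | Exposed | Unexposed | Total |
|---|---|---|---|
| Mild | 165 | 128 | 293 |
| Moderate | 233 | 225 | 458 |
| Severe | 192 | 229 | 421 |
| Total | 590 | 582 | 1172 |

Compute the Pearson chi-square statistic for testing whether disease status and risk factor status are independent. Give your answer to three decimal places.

8.010

Grand total N = 1172.
Expected counts (row total × column total / N):
  Mild, Exposed: 293×590/1172 = 147.5000
  Mild, Unexposed: 293×582/1172 = 145.5000
  Moderate, Exposed: 458×590/1172 = 230.5631
  Moderate, Unexposed: 458×582/1172 = 227.4369
  Severe, Exposed: 421×590/1172 = 211.9369
  Severe, Unexposed: 421×582/1172 = 209.0631
Contributions (O − E)²/E:
  (165 − 147.5000)²/147.5000 = 2.0763
  (128 − 145.5000)²/145.5000 = 2.1048
  (233 − 230.5631)²/230.5631 = 0.0258
  (225 − 227.4369)²/227.4369 = 0.0261
  (192 − 211.9369)²/211.9369 = 1.8755
  (229 − 209.0631)²/209.0631 = 1.9012
χ² = 2.0763 + 2.1048 + 0.0258 + 0.0261 + 1.8755 + 1.9012 = 8.010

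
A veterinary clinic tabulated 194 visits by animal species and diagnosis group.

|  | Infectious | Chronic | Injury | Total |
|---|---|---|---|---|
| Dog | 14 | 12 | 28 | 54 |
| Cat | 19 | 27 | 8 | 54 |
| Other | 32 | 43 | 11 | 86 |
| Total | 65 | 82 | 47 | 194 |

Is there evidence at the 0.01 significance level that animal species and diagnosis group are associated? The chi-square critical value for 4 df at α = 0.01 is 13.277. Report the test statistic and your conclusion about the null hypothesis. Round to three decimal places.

Grand total N = 194.
Expected counts (row total × column total / N):
  Dog, Infectious: 54×65/194 = 18.0928
  Dog, Chronic: 54×82/194 = 22.8247
  Dog, Injury: 54×47/194 = 13.0825
  Cat, Infectious: 54×65/194 = 18.0928
  Cat, Chronic: 54×82/194 = 22.8247
  Cat, Injury: 54×47/194 = 13.0825
  Other, Infectious: 86×65/194 = 28.8144
  Other, Chronic: 86×82/194 = 36.3505
  Other, Injury: 86×47/194 = 20.8351
Contributions (O − E)²/E:
  (14 − 18.0928)²/18.0928 = 0.9258
  (12 − 22.8247)²/22.8247 = 5.1337
  (28 − 13.0825)²/13.0825 = 17.0099
  (19 − 18.0928)²/18.0928 = 0.0455
  (27 − 22.8247)²/22.8247 = 0.7638
  (8 − 13.0825)²/13.0825 = 1.9745
  (32 − 28.8144)²/28.8144 = 0.3522
  (43 − 36.3505)²/36.3505 = 1.2164
  (11 − 20.8351)²/20.8351 = 4.6426
χ² = 0.9258 + 5.1337 + 17.0099 + 0.0455 + 0.7638 + 1.9745 + 0.3522 + 1.2164 + 4.6426 = 32.064
df = (3−1)(3−1) = 4. Since 32.064 > 13.277, reject the null hypothesis of independence at α = 0.01.

32.064; reject H₀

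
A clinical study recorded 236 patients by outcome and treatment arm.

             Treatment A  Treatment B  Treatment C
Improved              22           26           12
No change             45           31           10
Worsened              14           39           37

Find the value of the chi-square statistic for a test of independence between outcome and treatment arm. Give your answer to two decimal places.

Row totals: 60, 86, 90. Column totals: 81, 96, 59. Grand total N = 236.
Expected counts (row total × column total / N):
  Improved, Treatment A: 60×81/236 = 20.5932
  Improved, Treatment B: 60×96/236 = 24.4068
  Improved, Treatment C: 60×59/236 = 15.0000
  No change, Treatment A: 86×81/236 = 29.5169
  No change, Treatment B: 86×96/236 = 34.9831
  No change, Treatment C: 86×59/236 = 21.5000
  Worsened, Treatment A: 90×81/236 = 30.8898
  Worsened, Treatment B: 90×96/236 = 36.6102
  Worsened, Treatment C: 90×59/236 = 22.5000
Contributions (O − E)²/E:
  (22 − 20.5932)²/20.5932 = 0.0961
  (26 − 24.4068)²/24.4068 = 0.1040
  (12 − 15.0000)²/15.0000 = 0.6000
  (45 − 29.5169)²/29.5169 = 8.1217
  (31 − 34.9831)²/34.9831 = 0.4535
  (10 − 21.5000)²/21.5000 = 6.1512
  (14 − 30.8898)²/30.8898 = 9.2349
  (39 − 36.6102)²/36.6102 = 0.1560
  (37 − 22.5000)²/22.5000 = 9.3444
χ² = 0.0961 + 0.1040 + 0.6000 + 8.1217 + 0.4535 + 6.1512 + 9.2349 + 0.1560 + 9.3444 = 34.26

34.26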